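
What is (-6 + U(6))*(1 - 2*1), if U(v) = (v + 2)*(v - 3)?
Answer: -18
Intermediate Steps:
U(v) = (-3 + v)*(2 + v) (U(v) = (2 + v)*(-3 + v) = (-3 + v)*(2 + v))
(-6 + U(6))*(1 - 2*1) = (-6 + (-6 + 6² - 1*6))*(1 - 2*1) = (-6 + (-6 + 36 - 6))*(1 - 2) = (-6 + 24)*(-1) = 18*(-1) = -18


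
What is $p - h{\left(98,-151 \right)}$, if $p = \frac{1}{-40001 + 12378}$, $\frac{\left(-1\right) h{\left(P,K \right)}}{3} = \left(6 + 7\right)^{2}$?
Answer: $\frac{14004860}{27623} \approx 507.0$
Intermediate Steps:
$h{\left(P,K \right)} = -507$ ($h{\left(P,K \right)} = - 3 \left(6 + 7\right)^{2} = - 3 \cdot 13^{2} = \left(-3\right) 169 = -507$)
$p = - \frac{1}{27623}$ ($p = \frac{1}{-27623} = - \frac{1}{27623} \approx -3.6202 \cdot 10^{-5}$)
$p - h{\left(98,-151 \right)} = - \frac{1}{27623} - -507 = - \frac{1}{27623} + 507 = \frac{14004860}{27623}$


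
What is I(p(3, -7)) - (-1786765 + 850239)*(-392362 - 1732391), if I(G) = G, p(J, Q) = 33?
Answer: -1989886428045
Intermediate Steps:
I(p(3, -7)) - (-1786765 + 850239)*(-392362 - 1732391) = 33 - (-1786765 + 850239)*(-392362 - 1732391) = 33 - (-936526)*(-2124753) = 33 - 1*1989886428078 = 33 - 1989886428078 = -1989886428045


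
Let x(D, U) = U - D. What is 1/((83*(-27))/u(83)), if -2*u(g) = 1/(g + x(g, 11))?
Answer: 1/49302 ≈ 2.0283e-5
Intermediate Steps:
u(g) = -1/22 (u(g) = -1/(2*(g + (11 - g))) = -1/2/11 = -1/2*1/11 = -1/22)
1/((83*(-27))/u(83)) = 1/((83*(-27))/(-1/22)) = 1/(-2241*(-22)) = 1/49302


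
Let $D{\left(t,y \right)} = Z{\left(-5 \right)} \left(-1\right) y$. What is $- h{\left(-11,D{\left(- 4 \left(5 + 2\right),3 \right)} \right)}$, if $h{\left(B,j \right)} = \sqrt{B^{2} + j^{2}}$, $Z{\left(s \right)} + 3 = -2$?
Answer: $- \sqrt{346} \approx -18.601$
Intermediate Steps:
$Z{\left(s \right)} = -5$ ($Z{\left(s \right)} = -3 - 2 = -5$)
$D{\left(t,y \right)} = 5 y$ ($D{\left(t,y \right)} = \left(-5\right) \left(-1\right) y = 5 y$)
$- h{\left(-11,D{\left(- 4 \left(5 + 2\right),3 \right)} \right)} = - \sqrt{\left(-11\right)^{2} + \left(5 \cdot 3\right)^{2}} = - \sqrt{121 + 15^{2}} = - \sqrt{121 + 225} = - \sqrt{346}$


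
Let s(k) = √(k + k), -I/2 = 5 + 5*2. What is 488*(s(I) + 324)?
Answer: 158112 + 976*I*√15 ≈ 1.5811e+5 + 3780.0*I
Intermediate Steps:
I = -30 (I = -2*(5 + 5*2) = -2*(5 + 10) = -2*15 = -30)
s(k) = √2*√k (s(k) = √(2*k) = √2*√k)
488*(s(I) + 324) = 488*(√2*√(-30) + 324) = 488*(√2*(I*√30) + 324) = 488*(2*I*√15 + 324) = 488*(324 + 2*I*√15) = 158112 + 976*I*√15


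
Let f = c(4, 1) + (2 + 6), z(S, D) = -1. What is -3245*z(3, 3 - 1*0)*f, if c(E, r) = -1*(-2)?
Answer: 32450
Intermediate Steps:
c(E, r) = 2
f = 10 (f = 2 + (2 + 6) = 2 + 8 = 10)
-3245*z(3, 3 - 1*0)*f = -(-3245)*10 = -3245*(-10) = 32450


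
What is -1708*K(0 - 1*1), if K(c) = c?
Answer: 1708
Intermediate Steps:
-1708*K(0 - 1*1) = -1708*(0 - 1*1) = -1708*(0 - 1) = -1708*(-1) = 1708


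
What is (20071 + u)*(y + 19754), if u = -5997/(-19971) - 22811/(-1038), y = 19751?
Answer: 1828342168863125/2303322 ≈ 7.9378e+8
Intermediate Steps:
u = 51309263/2303322 (u = -5997*(-1/19971) - 22811*(-1/1038) = 1999/6657 + 22811/1038 = 51309263/2303322 ≈ 22.276)
(20071 + u)*(y + 19754) = (20071 + 51309263/2303322)*(19751 + 19754) = (46281285125/2303322)*39505 = 1828342168863125/2303322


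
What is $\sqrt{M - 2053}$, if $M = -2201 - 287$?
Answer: $i \sqrt{4541} \approx 67.387 i$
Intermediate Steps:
$M = -2488$
$\sqrt{M - 2053} = \sqrt{-2488 - 2053} = \sqrt{-4541} = i \sqrt{4541}$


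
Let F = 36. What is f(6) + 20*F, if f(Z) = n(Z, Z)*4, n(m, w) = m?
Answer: 744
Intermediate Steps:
f(Z) = 4*Z (f(Z) = Z*4 = 4*Z)
f(6) + 20*F = 4*6 + 20*36 = 24 + 720 = 744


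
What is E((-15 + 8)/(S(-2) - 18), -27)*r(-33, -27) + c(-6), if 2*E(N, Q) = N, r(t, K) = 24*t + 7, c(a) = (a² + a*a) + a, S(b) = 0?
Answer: -3119/36 ≈ -86.639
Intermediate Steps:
c(a) = a + 2*a² (c(a) = (a² + a²) + a = 2*a² + a = a + 2*a²)
r(t, K) = 7 + 24*t
E(N, Q) = N/2
E((-15 + 8)/(S(-2) - 18), -27)*r(-33, -27) + c(-6) = (((-15 + 8)/(0 - 18))/2)*(7 + 24*(-33)) - 6*(1 + 2*(-6)) = ((-7/(-18))/2)*(7 - 792) - 6*(1 - 12) = ((-7*(-1/18))/2)*(-785) - 6*(-11) = ((½)*(7/18))*(-785) + 66 = (7/36)*(-785) + 66 = -5495/36 + 66 = -3119/36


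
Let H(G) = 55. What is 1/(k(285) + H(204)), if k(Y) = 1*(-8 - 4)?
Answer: 1/43 ≈ 0.023256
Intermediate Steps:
k(Y) = -12 (k(Y) = 1*(-12) = -12)
1/(k(285) + H(204)) = 1/(-12 + 55) = 1/43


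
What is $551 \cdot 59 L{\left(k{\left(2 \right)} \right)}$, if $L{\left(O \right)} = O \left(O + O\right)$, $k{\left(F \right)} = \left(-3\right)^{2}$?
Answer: $5266458$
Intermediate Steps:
$k{\left(F \right)} = 9$
$L{\left(O \right)} = 2 O^{2}$ ($L{\left(O \right)} = O 2 O = 2 O^{2}$)
$551 \cdot 59 L{\left(k{\left(2 \right)} \right)} = 551 \cdot 59 \cdot 2 \cdot 9^{2} = 551 \cdot 59 \cdot 2 \cdot 81 = 551 \cdot 59 \cdot 162 = 551 \cdot 9558 = 5266458$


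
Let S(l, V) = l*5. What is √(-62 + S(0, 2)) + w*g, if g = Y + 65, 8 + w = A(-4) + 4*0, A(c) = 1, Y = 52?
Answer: -819 + I*√62 ≈ -819.0 + 7.874*I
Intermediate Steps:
S(l, V) = 5*l
w = -7 (w = -8 + (1 + 4*0) = -8 + (1 + 0) = -8 + 1 = -7)
g = 117 (g = 52 + 65 = 117)
√(-62 + S(0, 2)) + w*g = √(-62 + 5*0) - 7*117 = √(-62 + 0) - 819 = √(-62) - 819 = I*√62 - 819 = -819 + I*√62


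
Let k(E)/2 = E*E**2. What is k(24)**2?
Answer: 764411904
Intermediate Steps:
k(E) = 2*E**3 (k(E) = 2*(E*E**2) = 2*E**3)
k(24)**2 = (2*24**3)**2 = (2*13824)**2 = 27648**2 = 764411904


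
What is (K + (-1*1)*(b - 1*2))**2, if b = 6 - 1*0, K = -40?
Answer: 1936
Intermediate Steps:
b = 6 (b = 6 + 0 = 6)
(K + (-1*1)*(b - 1*2))**2 = (-40 + (-1*1)*(6 - 1*2))**2 = (-40 - (6 - 2))**2 = (-40 - 1*4)**2 = (-40 - 4)**2 = (-44)**2 = 1936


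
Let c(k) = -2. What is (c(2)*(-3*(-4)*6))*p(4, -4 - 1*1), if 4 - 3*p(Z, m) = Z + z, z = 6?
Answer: 288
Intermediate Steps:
p(Z, m) = -2/3 - Z/3 (p(Z, m) = 4/3 - (Z + 6)/3 = 4/3 - (6 + Z)/3 = 4/3 + (-2 - Z/3) = -2/3 - Z/3)
(c(2)*(-3*(-4)*6))*p(4, -4 - 1*1) = (-2*(-3*(-4))*6)*(-2/3 - 1/3*4) = (-24*6)*(-2/3 - 4/3) = -2*72*(-2) = -144*(-2) = 288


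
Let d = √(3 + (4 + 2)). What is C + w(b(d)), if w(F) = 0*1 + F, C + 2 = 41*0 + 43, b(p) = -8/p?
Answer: 115/3 ≈ 38.333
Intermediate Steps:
d = 3 (d = √(3 + 6) = √9 = 3)
C = 41 (C = -2 + (41*0 + 43) = -2 + (0 + 43) = -2 + 43 = 41)
w(F) = F (w(F) = 0 + F = F)
C + w(b(d)) = 41 - 8/3 = 115/3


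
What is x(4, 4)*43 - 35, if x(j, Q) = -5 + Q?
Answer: -78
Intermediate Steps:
x(4, 4)*43 - 35 = (-5 + 4)*43 - 35 = -1*43 - 35 = -43 - 35 = -78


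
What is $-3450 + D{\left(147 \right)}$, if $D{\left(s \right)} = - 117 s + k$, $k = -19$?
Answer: $-20668$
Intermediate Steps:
$D{\left(s \right)} = -19 - 117 s$ ($D{\left(s \right)} = - 117 s - 19 = -19 - 117 s$)
$-3450 + D{\left(147 \right)} = -3450 - 17218 = -20668$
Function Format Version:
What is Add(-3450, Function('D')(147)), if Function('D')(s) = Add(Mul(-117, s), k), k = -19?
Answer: -20668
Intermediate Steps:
Function('D')(s) = Add(-19, Mul(-117, s)) (Function('D')(s) = Add(Mul(-117, s), -19) = Add(-19, Mul(-117, s)))
Add(-3450, Function('D')(147)) = Add(-3450, Add(-19, Mul(-117, 147))) = Add(-3450, Add(-19, -17199)) = Add(-3450, -17218) = -20668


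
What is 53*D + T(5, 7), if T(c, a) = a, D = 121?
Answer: 6420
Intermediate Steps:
53*D + T(5, 7) = 53*121 + 7 = 6413 + 7 = 6420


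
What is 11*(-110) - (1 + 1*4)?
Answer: -1215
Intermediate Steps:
11*(-110) - (1 + 1*4) = -1210 - (1 + 4) = -1210 - 1*5 = -1210 - 5 = -1215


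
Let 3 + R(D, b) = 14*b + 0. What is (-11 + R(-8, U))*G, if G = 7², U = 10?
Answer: 6174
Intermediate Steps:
R(D, b) = -3 + 14*b (R(D, b) = -3 + (14*b + 0) = -3 + 14*b)
G = 49
(-11 + R(-8, U))*G = (-11 + (-3 + 14*10))*49 = (-11 + (-3 + 140))*49 = (-11 + 137)*49 = 126*49 = 6174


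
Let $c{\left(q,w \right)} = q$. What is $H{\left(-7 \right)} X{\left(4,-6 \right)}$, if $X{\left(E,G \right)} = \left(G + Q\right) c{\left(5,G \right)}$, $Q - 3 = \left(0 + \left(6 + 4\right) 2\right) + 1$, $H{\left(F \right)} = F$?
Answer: $-630$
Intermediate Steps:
$Q = 24$ ($Q = 3 + \left(\left(0 + \left(6 + 4\right) 2\right) + 1\right) = 3 + \left(\left(0 + 10 \cdot 2\right) + 1\right) = 3 + \left(\left(0 + 20\right) + 1\right) = 3 + \left(20 + 1\right) = 3 + 21 = 24$)
$X{\left(E,G \right)} = 120 + 5 G$ ($X{\left(E,G \right)} = \left(G + 24\right) 5 = \left(24 + G\right) 5 = 120 + 5 G$)
$H{\left(-7 \right)} X{\left(4,-6 \right)} = - 7 \left(120 + 5 \left(-6\right)\right) = - 7 \left(120 - 30\right) = \left(-7\right) 90 = -630$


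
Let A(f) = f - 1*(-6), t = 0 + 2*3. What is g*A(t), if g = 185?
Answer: 2220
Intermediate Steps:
t = 6 (t = 0 + 6 = 6)
A(f) = 6 + f (A(f) = f + 6 = 6 + f)
g*A(t) = 185*(6 + 6) = 185*12 = 2220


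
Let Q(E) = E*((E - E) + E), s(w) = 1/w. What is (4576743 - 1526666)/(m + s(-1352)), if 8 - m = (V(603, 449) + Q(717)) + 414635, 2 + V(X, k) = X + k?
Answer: -4123704104/1257043633 ≈ -3.2805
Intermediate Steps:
V(X, k) = -2 + X + k (V(X, k) = -2 + (X + k) = -2 + X + k)
Q(E) = E**2 (Q(E) = E*(0 + E) = E*E = E**2)
m = -929766 (m = 8 - (((-2 + 603 + 449) + 717**2) + 414635) = 8 - ((1050 + 514089) + 414635) = 8 - (515139 + 414635) = 8 - 1*929774 = 8 - 929774 = -929766)
(4576743 - 1526666)/(m + s(-1352)) = (4576743 - 1526666)/(-929766 + 1/(-1352)) = 3050077/(-929766 - 1/1352) = 3050077/(-1257043633/1352) = 3050077*(-1352/1257043633) = -4123704104/1257043633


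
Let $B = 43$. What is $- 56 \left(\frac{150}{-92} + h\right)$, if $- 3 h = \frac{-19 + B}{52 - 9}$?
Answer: $\frac{100604}{989} \approx 101.72$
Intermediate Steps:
$h = - \frac{8}{43}$ ($h = - \frac{\left(-19 + 43\right) \frac{1}{52 - 9}}{3} = - \frac{24 \cdot \frac{1}{43}}{3} = \left(- \frac{1}{3}\right) \frac{24}{43} = - \frac{8}{43} \approx -0.18605$)
$- 56 \left(\frac{150}{-92} + h\right) = - 56 \left(\frac{150}{-92} - \frac{8}{43}\right) = - 56 \left(150 \left(- \frac{1}{92}\right) - \frac{8}{43}\right) = - 56 \left(- \frac{75}{46} - \frac{8}{43}\right) = \left(-56\right) \left(- \frac{3593}{1978}\right) = \frac{100604}{989}$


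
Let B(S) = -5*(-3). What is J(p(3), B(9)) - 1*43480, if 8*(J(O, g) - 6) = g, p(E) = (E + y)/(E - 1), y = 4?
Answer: -347777/8 ≈ -43472.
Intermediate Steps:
p(E) = (4 + E)/(-1 + E) (p(E) = (E + 4)/(E - 1) = (4 + E)/(-1 + E))
B(S) = 15
J(O, g) = 6 + g/8
J(p(3), B(9)) - 1*43480 = (6 + (⅛)*15) - 1*43480 = (6 + 15/8) - 43480 = 63/8 - 43480 = -347777/8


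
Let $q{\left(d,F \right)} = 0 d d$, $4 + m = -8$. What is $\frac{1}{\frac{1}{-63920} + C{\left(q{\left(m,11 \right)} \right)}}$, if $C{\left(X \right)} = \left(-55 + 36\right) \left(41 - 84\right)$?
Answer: $\frac{63920}{52222639} \approx 0.001224$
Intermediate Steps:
$m = -12$ ($m = -4 - 8 = -12$)
$q{\left(d,F \right)} = 0$ ($q{\left(d,F \right)} = 0 d = 0$)
$C{\left(X \right)} = 817$ ($C{\left(X \right)} = \left(-19\right) \left(-43\right) = 817$)
$\frac{1}{\frac{1}{-63920} + C{\left(q{\left(m,11 \right)} \right)}} = \frac{1}{\frac{1}{-63920} + 817} = \frac{1}{- \frac{1}{63920} + 817} = \frac{1}{\frac{52222639}{63920}} = \frac{63920}{52222639}$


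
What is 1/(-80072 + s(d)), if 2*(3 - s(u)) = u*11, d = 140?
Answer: -1/80839 ≈ -1.2370e-5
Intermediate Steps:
s(u) = 3 - 11*u/2 (s(u) = 3 - u*11/2 = 3 - 11*u/2)
1/(-80072 + s(d)) = 1/(-80072 + (3 - 11/2*140)) = 1/(-80072 + (3 - 770)) = 1/(-80072 - 767) = 1/(-80839) = -1/80839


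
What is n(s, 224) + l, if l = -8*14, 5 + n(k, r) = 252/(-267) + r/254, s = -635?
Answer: -1323151/11303 ≈ -117.06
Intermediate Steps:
n(k, r) = -529/89 + r/254 (n(k, r) = -5 + (252/(-267) + r/254) = -5 + (252*(-1/267) + r*(1/254)) = -5 + (-84/89 + r/254) = -529/89 + r/254)
l = -112
n(s, 224) + l = (-529/89 + (1/254)*224) - 112 = (-529/89 + 112/127) - 112 = -57215/11303 - 112 = -1323151/11303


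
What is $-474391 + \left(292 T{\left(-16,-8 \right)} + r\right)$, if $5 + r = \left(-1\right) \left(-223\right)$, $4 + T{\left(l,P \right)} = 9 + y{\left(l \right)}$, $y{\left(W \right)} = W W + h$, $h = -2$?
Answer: $-398545$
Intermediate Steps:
$y{\left(W \right)} = -2 + W^{2}$ ($y{\left(W \right)} = W W - 2 = W^{2} - 2 = -2 + W^{2}$)
$T{\left(l,P \right)} = 3 + l^{2}$ ($T{\left(l,P \right)} = -4 + \left(9 + \left(-2 + l^{2}\right)\right) = -4 + \left(7 + l^{2}\right) = 3 + l^{2}$)
$r = 218$ ($r = -5 - -223 = -5 + 223 = 218$)
$-474391 + \left(292 T{\left(-16,-8 \right)} + r\right) = -474391 + \left(292 \left(3 + \left(-16\right)^{2}\right) + 218\right) = -474391 + \left(292 \left(3 + 256\right) + 218\right) = -474391 + \left(292 \cdot 259 + 218\right) = -474391 + \left(75628 + 218\right) = -474391 + 75846 = -398545$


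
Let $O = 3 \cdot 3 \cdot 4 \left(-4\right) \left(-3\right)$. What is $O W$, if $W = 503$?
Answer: $217296$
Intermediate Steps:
$O = 432$ ($O = 9 \cdot 4 \left(-4\right) \left(-3\right) = 36 \left(-4\right) \left(-3\right) = \left(-144\right) \left(-3\right) = 432$)
$O W = 432 \cdot 503 = 217296$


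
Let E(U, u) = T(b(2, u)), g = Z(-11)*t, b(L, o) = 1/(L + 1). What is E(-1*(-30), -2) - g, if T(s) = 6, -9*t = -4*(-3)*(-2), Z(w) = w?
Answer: 106/3 ≈ 35.333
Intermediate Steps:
b(L, o) = 1/(1 + L)
t = 8/3 (t = -(-4*(-3))*(-2)/9 = -4*(-2)/3 = -1/9*(-24) = 8/3 ≈ 2.6667)
g = -88/3 (g = -11*8/3 = -88/3 ≈ -29.333)
E(U, u) = 6
E(-1*(-30), -2) - g = 6 - 1*(-88/3) = 6 + 88/3 = 106/3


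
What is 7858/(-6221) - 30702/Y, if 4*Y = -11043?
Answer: 225737558/22899501 ≈ 9.8578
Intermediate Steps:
Y = -11043/4 (Y = (¼)*(-11043) = -11043/4 ≈ -2760.8)
7858/(-6221) - 30702/Y = 7858/(-6221) - 30702/(-11043/4) = 7858*(-1/6221) - 30702*(-4/11043) = -7858/6221 + 40936/3681 = 225737558/22899501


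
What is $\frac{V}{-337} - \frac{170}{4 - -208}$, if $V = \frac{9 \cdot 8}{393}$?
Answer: $- \frac{3755039}{4679582} \approx -0.80243$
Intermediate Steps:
$V = \frac{24}{131}$ ($V = 72 \cdot \frac{1}{393} = \frac{24}{131} \approx 0.18321$)
$\frac{V}{-337} - \frac{170}{4 - -208} = \frac{24}{131 \left(-337\right)} - \frac{170}{4 - -208} = \frac{24}{131} \left(- \frac{1}{337}\right) - \frac{170}{4 + 208} = - \frac{24}{44147} - \frac{170}{212} = - \frac{24}{44147} - \frac{85}{106} = - \frac{3755039}{4679582}$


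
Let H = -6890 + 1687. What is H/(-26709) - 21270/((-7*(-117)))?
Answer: -62648797/2430519 ≈ -25.776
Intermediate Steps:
H = -5203
H/(-26709) - 21270/((-7*(-117))) = -5203/(-26709) - 21270/((-7*(-117))) = -5203*(-1/26709) - 21270/819 = 5203/26709 - 21270*1/819 = 5203/26709 - 7090/273 = -62648797/2430519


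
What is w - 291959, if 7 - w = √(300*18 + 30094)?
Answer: -291952 - √35494 ≈ -2.9214e+5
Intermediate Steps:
w = 7 - √35494 (w = 7 - √(300*18 + 30094) = 7 - √(5400 + 30094) = 7 - √35494 ≈ -181.40)
w - 291959 = (7 - √35494) - 291959 = -291952 - √35494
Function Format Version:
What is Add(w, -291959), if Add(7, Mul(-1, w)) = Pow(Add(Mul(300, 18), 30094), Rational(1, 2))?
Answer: Add(-291952, Mul(-1, Pow(35494, Rational(1, 2)))) ≈ -2.9214e+5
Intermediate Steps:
w = Add(7, Mul(-1, Pow(35494, Rational(1, 2)))) (w = Add(7, Mul(-1, Pow(Add(Mul(300, 18), 30094), Rational(1, 2)))) = Add(7, Mul(-1, Pow(Add(5400, 30094), Rational(1, 2)))) = Add(7, Mul(-1, Pow(35494, Rational(1, 2)))) ≈ -181.40)
Add(w, -291959) = Add(Add(7, Mul(-1, Pow(35494, Rational(1, 2)))), -291959) = Add(-291952, Mul(-1, Pow(35494, Rational(1, 2))))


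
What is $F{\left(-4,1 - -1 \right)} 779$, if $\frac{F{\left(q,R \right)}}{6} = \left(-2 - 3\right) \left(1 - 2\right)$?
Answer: $23370$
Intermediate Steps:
$F{\left(q,R \right)} = 30$ ($F{\left(q,R \right)} = 6 \left(-2 - 3\right) \left(1 - 2\right) = 6 \left(\left(-5\right) \left(-1\right)\right) = 6 \cdot 5 = 30$)
$F{\left(-4,1 - -1 \right)} 779 = 30 \cdot 779 = 23370$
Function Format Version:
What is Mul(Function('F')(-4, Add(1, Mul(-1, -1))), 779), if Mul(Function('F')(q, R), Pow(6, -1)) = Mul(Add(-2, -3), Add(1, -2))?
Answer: 23370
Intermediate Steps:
Function('F')(q, R) = 30 (Function('F')(q, R) = Mul(6, Mul(Add(-2, -3), Add(1, -2))) = Mul(6, Mul(-5, -1)) = Mul(6, 5) = 30)
Mul(Function('F')(-4, Add(1, Mul(-1, -1))), 779) = Mul(30, 779) = 23370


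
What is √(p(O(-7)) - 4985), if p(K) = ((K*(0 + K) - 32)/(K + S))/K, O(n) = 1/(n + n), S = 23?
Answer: I*√511646394/321 ≈ 70.466*I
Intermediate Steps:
O(n) = 1/(2*n)
p(K) = (-32 + K²)/(K*(23 + K)) (p(K) = ((K*(0 + K) - 32)/(K + 23))/K = ((K*K - 32)/(23 + K))/K = ((K² - 32)/(23 + K))/K = ((-32 + K²)/(23 + K))/K = (-32 + K²)/(K*(23 + K)))
√(p(O(-7)) - 4985) = √((-32 + ((½)/(-7))²)/((((½)/(-7)))*(23 + (½)/(-7))) - 4985) = √((-32 + ((½)*(-⅐))²)/((((½)*(-⅐)))*(23 + (½)*(-⅐))) - 4985) = √((-32 + (-1/14)²)/((-1/14)*(23 - 1/14)) - 4985) = √(-14*(-32 + 1/196)/321/14 - 4985) = √(-14*14/321*(-6271/196) - 4985) = √(6271/321 - 4985) = √(-1593914/321) = I*√511646394/321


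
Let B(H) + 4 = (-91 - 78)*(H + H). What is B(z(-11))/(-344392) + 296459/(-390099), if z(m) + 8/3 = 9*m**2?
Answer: 6856710559/22391162468 ≈ 0.30622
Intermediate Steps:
z(m) = -8/3 + 9*m**2
B(H) = -4 - 338*H (B(H) = -4 + (-91 - 78)*(H + H) = -4 - 338*H)
B(z(-11))/(-344392) + 296459/(-390099) = (-4 - 338*(-8/3 + 9*(-11)**2))/(-344392) + 296459/(-390099) = (-4 - 338*(-8/3 + 9*121))*(-1/344392) + 296459*(-1/390099) = (-4 - 338*(-8/3 + 1089))*(-1/344392) - 296459/390099 = (-4 - 338*3259/3)*(-1/344392) - 296459/390099 = (-4 - 1101542/3)*(-1/344392) - 296459/390099 = -1101554/3*(-1/344392) - 296459/390099 = 550777/516588 - 296459/390099 = 6856710559/22391162468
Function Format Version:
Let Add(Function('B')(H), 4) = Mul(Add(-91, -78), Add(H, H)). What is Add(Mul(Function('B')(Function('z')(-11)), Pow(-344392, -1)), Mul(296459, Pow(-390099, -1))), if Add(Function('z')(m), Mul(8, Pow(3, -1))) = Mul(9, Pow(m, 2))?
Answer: Rational(6856710559, 22391162468) ≈ 0.30622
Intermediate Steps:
Function('z')(m) = Add(Rational(-8, 3), Mul(9, Pow(m, 2)))
Function('B')(H) = Add(-4, Mul(-338, H)) (Function('B')(H) = Add(-4, Mul(Add(-91, -78), Add(H, H))) = Add(-4, Mul(-169, Mul(2, H))) = Add(-4, Mul(-338, H)))
Add(Mul(Function('B')(Function('z')(-11)), Pow(-344392, -1)), Mul(296459, Pow(-390099, -1))) = Add(Mul(Add(-4, Mul(-338, Add(Rational(-8, 3), Mul(9, Pow(-11, 2))))), Pow(-344392, -1)), Mul(296459, Pow(-390099, -1))) = Add(Mul(Add(-4, Mul(-338, Add(Rational(-8, 3), Mul(9, 121)))), Rational(-1, 344392)), Mul(296459, Rational(-1, 390099))) = Add(Mul(Add(-4, Mul(-338, Add(Rational(-8, 3), 1089))), Rational(-1, 344392)), Rational(-296459, 390099)) = Add(Mul(Add(-4, Mul(-338, Rational(3259, 3))), Rational(-1, 344392)), Rational(-296459, 390099)) = Add(Mul(Add(-4, Rational(-1101542, 3)), Rational(-1, 344392)), Rational(-296459, 390099)) = Add(Mul(Rational(-1101554, 3), Rational(-1, 344392)), Rational(-296459, 390099)) = Add(Rational(550777, 516588), Rational(-296459, 390099)) = Rational(6856710559, 22391162468)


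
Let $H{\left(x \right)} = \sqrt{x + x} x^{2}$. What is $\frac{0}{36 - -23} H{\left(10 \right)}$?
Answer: $0$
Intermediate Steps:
$H{\left(x \right)} = \sqrt{2} x^{\frac{5}{2}}$ ($H{\left(x \right)} = \sqrt{2 x} x^{2} = \sqrt{2} \sqrt{x} x^{2} = \sqrt{2} x^{\frac{5}{2}}$)
$\frac{0}{36 - -23} H{\left(10 \right)} = \frac{0}{36 - -23} \sqrt{2} \cdot 10^{\frac{5}{2}} = \frac{0}{36 + 23} \sqrt{2} \cdot 100 \sqrt{10} = \frac{0}{59} \cdot 200 \sqrt{5} = 0 \cdot \frac{1}{59} \cdot 200 \sqrt{5} = 0 \cdot 200 \sqrt{5} = 0$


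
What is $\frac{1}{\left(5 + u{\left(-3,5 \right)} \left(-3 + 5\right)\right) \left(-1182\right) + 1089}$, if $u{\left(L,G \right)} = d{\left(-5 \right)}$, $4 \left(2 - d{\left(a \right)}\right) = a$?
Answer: $- \frac{1}{12504} \approx -7.9974 \cdot 10^{-5}$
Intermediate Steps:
$d{\left(a \right)} = 2 - \frac{a}{4}$
$u{\left(L,G \right)} = \frac{13}{4}$ ($u{\left(L,G \right)} = 2 - - \frac{5}{4} = 2 + \frac{5}{4} = \frac{13}{4}$)
$\frac{1}{\left(5 + u{\left(-3,5 \right)} \left(-3 + 5\right)\right) \left(-1182\right) + 1089} = \frac{1}{\left(5 + \frac{13 \left(-3 + 5\right)}{4}\right) \left(-1182\right) + 1089} = \frac{1}{\left(5 + \frac{13}{4} \cdot 2\right) \left(-1182\right) + 1089} = \frac{1}{\left(5 + \frac{13}{2}\right) \left(-1182\right) + 1089} = \frac{1}{\frac{23}{2} \left(-1182\right) + 1089} = \frac{1}{-13593 + 1089} = \frac{1}{-12504} = - \frac{1}{12504}$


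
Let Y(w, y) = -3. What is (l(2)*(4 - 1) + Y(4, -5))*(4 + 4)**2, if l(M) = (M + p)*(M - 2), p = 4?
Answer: -192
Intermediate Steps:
l(M) = (-2 + M)*(4 + M) (l(M) = (M + 4)*(M - 2) = (4 + M)*(-2 + M) = (-2 + M)*(4 + M))
(l(2)*(4 - 1) + Y(4, -5))*(4 + 4)**2 = ((-8 + 2**2 + 2*2)*(4 - 1) - 3)*(4 + 4)**2 = ((-8 + 4 + 4)*3 - 3)*8**2 = (0*3 - 3)*64 = (0 - 3)*64 = -3*64 = -192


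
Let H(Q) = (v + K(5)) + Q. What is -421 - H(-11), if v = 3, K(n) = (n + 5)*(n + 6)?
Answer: -523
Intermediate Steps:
K(n) = (5 + n)*(6 + n)
H(Q) = 113 + Q (H(Q) = (3 + (30 + 5**2 + 11*5)) + Q = (3 + (30 + 25 + 55)) + Q = (3 + 110) + Q = 113 + Q)
-421 - H(-11) = -421 - (113 - 11) = -421 - 1*102 = -421 - 102 = -523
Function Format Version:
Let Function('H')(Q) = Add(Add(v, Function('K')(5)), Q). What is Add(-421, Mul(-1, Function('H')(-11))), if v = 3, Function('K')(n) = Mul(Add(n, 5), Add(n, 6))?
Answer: -523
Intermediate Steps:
Function('K')(n) = Mul(Add(5, n), Add(6, n))
Function('H')(Q) = Add(113, Q) (Function('H')(Q) = Add(Add(3, Add(30, Pow(5, 2), Mul(11, 5))), Q) = Add(Add(3, Add(30, 25, 55)), Q) = Add(Add(3, 110), Q) = Add(113, Q))
Add(-421, Mul(-1, Function('H')(-11))) = Add(-421, Mul(-1, Add(113, -11))) = Add(-421, Mul(-1, 102)) = Add(-421, -102) = -523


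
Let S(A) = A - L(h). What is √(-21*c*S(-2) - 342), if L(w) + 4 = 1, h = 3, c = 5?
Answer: I*√447 ≈ 21.142*I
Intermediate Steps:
L(w) = -3 (L(w) = -4 + 1 = -3)
S(A) = 3 + A (S(A) = A - 1*(-3) = A + 3 = 3 + A)
√(-21*c*S(-2) - 342) = √(-105*(3 - 2) - 342) = √(-105 - 342) = √(-447) = I*√447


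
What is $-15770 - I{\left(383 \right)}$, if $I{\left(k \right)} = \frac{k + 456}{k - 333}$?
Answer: $- \frac{789339}{50} \approx -15787.0$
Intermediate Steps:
$I{\left(k \right)} = \frac{456 + k}{-333 + k}$
$-15770 - I{\left(383 \right)} = -15770 - \frac{456 + 383}{-333 + 383} = -15770 - \frac{1}{50} \cdot 839 = -15770 - \frac{839}{50} = - \frac{789339}{50}$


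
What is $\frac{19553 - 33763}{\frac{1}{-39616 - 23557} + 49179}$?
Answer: $- \frac{448844165}{1553392483} \approx -0.28894$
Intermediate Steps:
$\frac{19553 - 33763}{\frac{1}{-39616 - 23557} + 49179} = - \frac{14210}{\frac{1}{-63173} + 49179} = - \frac{14210}{- \frac{1}{63173} + 49179} = - \frac{14210}{\frac{3106784966}{63173}} = \left(-14210\right) \frac{63173}{3106784966} = - \frac{448844165}{1553392483}$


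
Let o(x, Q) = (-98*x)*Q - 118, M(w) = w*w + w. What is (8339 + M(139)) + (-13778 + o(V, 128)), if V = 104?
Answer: -1290673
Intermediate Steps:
M(w) = w + w**2 (M(w) = w**2 + w = w + w**2)
o(x, Q) = -118 - 98*Q*x (o(x, Q) = -98*Q*x - 118 = -118 - 98*Q*x)
(8339 + M(139)) + (-13778 + o(V, 128)) = (8339 + 139*(1 + 139)) + (-13778 + (-118 - 98*128*104)) = (8339 + 139*140) + (-13778 + (-118 - 1304576)) = (8339 + 19460) + (-13778 - 1304694) = 27799 - 1318472 = -1290673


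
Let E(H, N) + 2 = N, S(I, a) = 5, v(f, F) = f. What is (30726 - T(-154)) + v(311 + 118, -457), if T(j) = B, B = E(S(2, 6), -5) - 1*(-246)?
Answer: 30916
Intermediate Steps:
E(H, N) = -2 + N
B = 239 (B = (-2 - 5) - 1*(-246) = -7 + 246 = 239)
T(j) = 239
(30726 - T(-154)) + v(311 + 118, -457) = (30726 - 1*239) + (311 + 118) = (30726 - 239) + 429 = 30487 + 429 = 30916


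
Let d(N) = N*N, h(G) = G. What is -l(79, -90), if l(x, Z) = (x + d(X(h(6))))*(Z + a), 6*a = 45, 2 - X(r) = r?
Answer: 15675/2 ≈ 7837.5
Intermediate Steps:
X(r) = 2 - r
a = 15/2 (a = (⅙)*45 = 15/2 ≈ 7.5000)
d(N) = N²
l(x, Z) = (16 + x)*(15/2 + Z) (l(x, Z) = (x + (2 - 1*6)²)*(Z + 15/2) = (x + (2 - 6)²)*(15/2 + Z) = (x + (-4)²)*(15/2 + Z) = (x + 16)*(15/2 + Z) = (16 + x)*(15/2 + Z))
-l(79, -90) = -(120 + 16*(-90) + (15/2)*79 - 90*79) = -(120 - 1440 + 1185/2 - 7110) = -1*(-15675/2) = 15675/2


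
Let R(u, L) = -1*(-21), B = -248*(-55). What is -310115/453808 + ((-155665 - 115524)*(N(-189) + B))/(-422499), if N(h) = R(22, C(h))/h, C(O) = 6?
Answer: 2158070457755849/246514405104 ≈ 8754.3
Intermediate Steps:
B = 13640
R(u, L) = 21
N(h) = 21/h
-310115/453808 + ((-155665 - 115524)*(N(-189) + B))/(-422499) = -310115/453808 + ((-155665 - 115524)*(21/(-189) + 13640))/(-422499) = -310115*1/453808 - 271189*(21*(-1/189) + 13640)*(-1/422499) = -310115/453808 - 271189*(-⅑ + 13640)*(-1/422499) = -310115/453808 - 271189*122759/9*(-1/422499) = -310115/453808 - 33290890451/9*(-1/422499) = -310115/453808 + 4755841493/543213 = 2158070457755849/246514405104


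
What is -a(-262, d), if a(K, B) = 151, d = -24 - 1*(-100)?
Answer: -151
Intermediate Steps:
d = 76 (d = -24 + 100 = 76)
-a(-262, d) = -1*151 = -151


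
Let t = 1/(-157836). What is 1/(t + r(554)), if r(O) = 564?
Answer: 157836/89019503 ≈ 0.0017731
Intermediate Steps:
t = -1/157836 ≈ -6.3357e-6
1/(t + r(554)) = 1/(-1/157836 + 564) = 1/(89019503/157836) = 157836/89019503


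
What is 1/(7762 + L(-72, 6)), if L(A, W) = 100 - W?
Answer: 1/7856 ≈ 0.00012729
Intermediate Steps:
1/(7762 + L(-72, 6)) = 1/(7762 + (100 - 1*6)) = 1/(7762 + (100 - 6)) = 1/(7762 + 94) = 1/7856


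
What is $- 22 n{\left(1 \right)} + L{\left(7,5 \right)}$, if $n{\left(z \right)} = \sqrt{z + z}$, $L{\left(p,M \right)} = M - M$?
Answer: $- 22 \sqrt{2} \approx -31.113$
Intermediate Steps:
$L{\left(p,M \right)} = 0$
$n{\left(z \right)} = \sqrt{2} \sqrt{z}$ ($n{\left(z \right)} = \sqrt{2 z} = \sqrt{2} \sqrt{z}$)
$- 22 n{\left(1 \right)} + L{\left(7,5 \right)} = - 22 \sqrt{2} \sqrt{1} + 0 = - 22 \sqrt{2} \cdot 1 + 0 = - 22 \sqrt{2} + 0 = - 22 \sqrt{2}$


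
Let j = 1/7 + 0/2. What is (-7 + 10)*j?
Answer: 3/7 ≈ 0.42857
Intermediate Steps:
j = 1/7 (j = 1*(1/7) + 0*(1/2) = 1/7 + 0 = 1/7 ≈ 0.14286)
(-7 + 10)*j = (-7 + 10)*(1/7) = 3*(1/7) = 3/7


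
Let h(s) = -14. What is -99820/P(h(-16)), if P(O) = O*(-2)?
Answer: -3565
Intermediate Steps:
P(O) = -2*O
-99820/P(h(-16)) = -99820/((-2*(-14))) = -99820/28 = -99820*1/28 = -3565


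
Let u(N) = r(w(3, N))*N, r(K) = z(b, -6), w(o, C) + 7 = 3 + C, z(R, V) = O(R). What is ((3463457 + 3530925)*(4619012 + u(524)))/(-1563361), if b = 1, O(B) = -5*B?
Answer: -32288809109744/1563361 ≈ -2.0653e+7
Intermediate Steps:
z(R, V) = -5*R
w(o, C) = -4 + C (w(o, C) = -7 + (3 + C) = -4 + C)
r(K) = -5 (r(K) = -5*1 = -5)
u(N) = -5*N
((3463457 + 3530925)*(4619012 + u(524)))/(-1563361) = ((3463457 + 3530925)*(4619012 - 5*524))/(-1563361) = (6994382*(4619012 - 2620))*(-1/1563361) = (6994382*4616392)*(-1/1563361) = 32288809109744*(-1/1563361) = -32288809109744/1563361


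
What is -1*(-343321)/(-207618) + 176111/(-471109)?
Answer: -8621975069/4252639494 ≈ -2.0274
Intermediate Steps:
-1*(-343321)/(-207618) + 176111/(-471109) = 343321*(-1/207618) + 176111*(-1/471109) = -343321/207618 - 7657/20483 = -8621975069/4252639494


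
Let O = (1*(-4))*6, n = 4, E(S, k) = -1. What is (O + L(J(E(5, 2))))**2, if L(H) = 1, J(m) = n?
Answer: 529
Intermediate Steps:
O = -24 (O = -4*6 = -24)
J(m) = 4
(O + L(J(E(5, 2))))**2 = (-24 + 1)**2 = (-23)**2 = 529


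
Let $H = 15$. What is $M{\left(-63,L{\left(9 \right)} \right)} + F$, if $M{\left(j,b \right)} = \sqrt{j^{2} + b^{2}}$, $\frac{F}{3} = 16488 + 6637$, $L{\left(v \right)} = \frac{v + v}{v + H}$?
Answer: $69375 + \frac{3 \sqrt{7057}}{4} \approx 69438.0$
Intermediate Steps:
$L{\left(v \right)} = \frac{2 v}{15 + v}$ ($L{\left(v \right)} = \frac{v + v}{v + 15} = \frac{2 v}{15 + v}$)
$F = 69375$ ($F = 3 \left(16488 + 6637\right) = 3 \cdot 23125 = 69375$)
$M{\left(j,b \right)} = \sqrt{b^{2} + j^{2}}$
$M{\left(-63,L{\left(9 \right)} \right)} + F = \sqrt{\left(2 \cdot 9 \frac{1}{15 + 9}\right)^{2} + \left(-63\right)^{2}} + 69375 = \sqrt{\left(2 \cdot 9 \cdot \frac{1}{24}\right)^{2} + 3969} + 69375 = \sqrt{\left(\frac{3}{4}\right)^{2} + 3969} + 69375 = \sqrt{\frac{9}{16} + 3969} + 69375 = \sqrt{\frac{63513}{16}} + 69375 = \frac{3 \sqrt{7057}}{4} + 69375 = 69375 + \frac{3 \sqrt{7057}}{4}$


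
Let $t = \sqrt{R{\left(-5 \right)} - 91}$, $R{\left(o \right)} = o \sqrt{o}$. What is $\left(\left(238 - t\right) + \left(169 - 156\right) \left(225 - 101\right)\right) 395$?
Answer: $730750 - 395 \sqrt{-91 - 5 i \sqrt{5}} \approx 7.3052 \cdot 10^{5} + 3775.1 i$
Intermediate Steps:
$R{\left(o \right)} = o^{\frac{3}{2}}$
$t = \sqrt{-91 - 5 i \sqrt{5}}$ ($t = \sqrt{\left(-5\right)^{\frac{3}{2}} - 91} = \sqrt{- 5 i \sqrt{5} - 91} = \sqrt{-91 - 5 i \sqrt{5}} \approx 0.58491 - 9.5573 i$)
$\left(\left(238 - t\right) + \left(169 - 156\right) \left(225 - 101\right)\right) 395 = \left(\left(238 - \sqrt{-91 - 5 i \sqrt{5}}\right) + \left(169 - 156\right) \left(225 - 101\right)\right) 395 = \left(\left(238 - \sqrt{-91 - 5 i \sqrt{5}}\right) + 13 \cdot 124\right) 395 = \left(\left(238 - \sqrt{-91 - 5 i \sqrt{5}}\right) + 1612\right) 395 = \left(1850 - \sqrt{-91 - 5 i \sqrt{5}}\right) 395 = 730750 - 395 \sqrt{-91 - 5 i \sqrt{5}}$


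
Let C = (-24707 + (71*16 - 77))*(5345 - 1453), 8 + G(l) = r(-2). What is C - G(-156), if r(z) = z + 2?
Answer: -92038008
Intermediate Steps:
r(z) = 2 + z
G(l) = -8 (G(l) = -8 + (2 - 2) = -8 + 0 = -8)
C = -92038016 (C = (-24707 + (1136 - 77))*3892 = (-24707 + 1059)*3892 = -23648*3892 = -92038016)
C - G(-156) = -92038016 - 1*(-8) = -92038016 + 8 = -92038008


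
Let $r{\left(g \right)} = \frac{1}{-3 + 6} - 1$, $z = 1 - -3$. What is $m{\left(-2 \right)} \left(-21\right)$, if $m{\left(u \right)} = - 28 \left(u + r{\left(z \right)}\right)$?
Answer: $-1568$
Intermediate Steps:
$z = 4$ ($z = 1 + 3 = 4$)
$r{\left(g \right)} = - \frac{2}{3}$ ($r{\left(g \right)} = \frac{1}{3} - 1 = - \frac{2}{3}$)
$m{\left(u \right)} = \frac{56}{3} - 28 u$ ($m{\left(u \right)} = - 28 \left(u - \frac{2}{3}\right) = - 28 \left(- \frac{2}{3} + u\right) = \frac{56}{3} - 28 u$)
$m{\left(-2 \right)} \left(-21\right) = \left(\frac{56}{3} - -56\right) \left(-21\right) = \left(\frac{56}{3} + 56\right) \left(-21\right) = \frac{224}{3} \left(-21\right) = -1568$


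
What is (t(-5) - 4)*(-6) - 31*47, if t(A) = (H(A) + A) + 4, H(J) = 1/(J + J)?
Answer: -7132/5 ≈ -1426.4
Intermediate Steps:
H(J) = 1/(2*J)
t(A) = 4 + A + 1/(2*A) (t(A) = (1/(2*A) + A) + 4 = (A + 1/(2*A)) + 4 = 4 + A + 1/(2*A))
(t(-5) - 4)*(-6) - 31*47 = ((4 - 5 + (½)/(-5)) - 4)*(-6) - 31*47 = ((4 - 5 + (½)*(-⅕)) - 4)*(-6) - 1457 = ((4 - 5 - ⅒) - 4)*(-6) - 1457 = (-11/10 - 4)*(-6) - 1457 = -51/10*(-6) - 1457 = 153/5 - 1457 = -7132/5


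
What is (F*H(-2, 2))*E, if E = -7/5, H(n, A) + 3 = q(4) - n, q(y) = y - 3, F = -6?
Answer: 0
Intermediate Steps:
q(y) = -3 + y
H(n, A) = -2 - n (H(n, A) = -3 + ((-3 + 4) - n) = -3 + (1 - n) = -2 - n)
E = -7/5 (E = -7*1/5 = -7/5 ≈ -1.4000)
(F*H(-2, 2))*E = -6*(-2 - 1*(-2))*(-7/5) = -6*(-2 + 2)*(-7/5) = -6*0*(-7/5) = 0*(-7/5) = 0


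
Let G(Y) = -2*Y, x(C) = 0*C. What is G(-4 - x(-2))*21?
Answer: 168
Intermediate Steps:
x(C) = 0
G(-4 - x(-2))*21 = -2*(-4 - 1*0)*21 = -2*(-4 + 0)*21 = -2*(-4)*21 = 8*21 = 168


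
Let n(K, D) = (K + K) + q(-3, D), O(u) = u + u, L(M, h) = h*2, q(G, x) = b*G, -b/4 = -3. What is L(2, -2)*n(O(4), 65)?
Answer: 80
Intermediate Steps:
b = 12 (b = -4*(-3) = 12)
q(G, x) = 12*G
L(M, h) = 2*h
O(u) = 2*u
n(K, D) = -36 + 2*K (n(K, D) = (K + K) + 12*(-3) = 2*K - 36 = -36 + 2*K)
L(2, -2)*n(O(4), 65) = (2*(-2))*(-36 + 2*(2*4)) = -4*(-36 + 2*8) = -4*(-36 + 16) = -4*(-20) = 80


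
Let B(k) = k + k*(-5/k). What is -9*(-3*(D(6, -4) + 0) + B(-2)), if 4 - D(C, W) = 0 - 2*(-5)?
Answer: -99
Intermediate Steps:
D(C, W) = -6 (D(C, W) = 4 - (0 - 2*(-5)) = 4 - (0 + 10) = 4 - 1*10 = 4 - 10 = -6)
B(k) = -5 + k (B(k) = k - 5 = -5 + k)
-9*(-3*(D(6, -4) + 0) + B(-2)) = -9*(-3*(-6 + 0) + (-5 - 2)) = -9*(-3*(-6) - 7) = -9*(18 - 7) = -9*11 = -99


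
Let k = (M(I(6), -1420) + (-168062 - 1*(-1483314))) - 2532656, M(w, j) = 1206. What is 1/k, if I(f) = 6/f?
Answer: -1/1216198 ≈ -8.2223e-7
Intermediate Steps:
k = -1216198 (k = (1206 + (-168062 - 1*(-1483314))) - 2532656 = (1206 + (-168062 + 1483314)) - 2532656 = (1206 + 1315252) - 2532656 = 1316458 - 2532656 = -1216198)
1/k = 1/(-1216198) = -1/1216198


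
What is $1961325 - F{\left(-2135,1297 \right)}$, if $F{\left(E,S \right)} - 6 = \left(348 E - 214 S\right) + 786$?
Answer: $2981071$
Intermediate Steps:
$F{\left(E,S \right)} = 792 - 214 S + 348 E$ ($F{\left(E,S \right)} = 6 + \left(\left(348 E - 214 S\right) + 786\right) = 6 + \left(\left(- 214 S + 348 E\right) + 786\right) = 6 + \left(786 - 214 S + 348 E\right) = 792 - 214 S + 348 E$)
$1961325 - F{\left(-2135,1297 \right)} = 1961325 - \left(792 - 277558 + 348 \left(-2135\right)\right) = 1961325 - \left(792 - 277558 - 742980\right) = 1961325 - -1019746 = 1961325 + 1019746 = 2981071$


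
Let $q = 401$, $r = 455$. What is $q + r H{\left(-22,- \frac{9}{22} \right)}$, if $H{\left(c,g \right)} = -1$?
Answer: $-54$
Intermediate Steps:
$q + r H{\left(-22,- \frac{9}{22} \right)} = 401 + 455 \left(-1\right) = 401 - 455 = -54$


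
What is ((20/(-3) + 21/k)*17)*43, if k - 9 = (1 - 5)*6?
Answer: -88451/15 ≈ -5896.7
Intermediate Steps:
k = -15 (k = 9 + (1 - 5)*6 = 9 - 4*6 = 9 - 24 = -15)
((20/(-3) + 21/k)*17)*43 = ((20/(-3) + 21/(-15))*17)*43 = ((20*(-⅓) + 21*(-1/15))*17)*43 = ((-20/3 - 7/5)*17)*43 = -121/15*17*43 = -2057/15*43 = -88451/15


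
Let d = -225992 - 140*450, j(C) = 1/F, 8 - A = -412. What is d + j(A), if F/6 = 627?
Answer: -1087187903/3762 ≈ -2.8899e+5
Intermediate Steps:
A = 420 (A = 8 - 1*(-412) = 8 + 412 = 420)
F = 3762 (F = 6*627 = 3762)
j(C) = 1/3762
d = -288992 (d = -225992 - 63000 = -288992)
d + j(A) = -288992 + 1/3762 = -1087187903/3762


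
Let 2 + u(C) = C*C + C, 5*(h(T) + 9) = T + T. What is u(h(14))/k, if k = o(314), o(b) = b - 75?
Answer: 154/5975 ≈ 0.025774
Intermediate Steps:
h(T) = -9 + 2*T/5 (h(T) = -9 + (T + T)/5 = -9 + (2*T)/5 = -9 + 2*T/5)
u(C) = -2 + C + C**2 (u(C) = -2 + (C*C + C) = -2 + (C**2 + C) = -2 + (C + C**2) = -2 + C + C**2)
o(b) = -75 + b
k = 239 (k = -75 + 314 = 239)
u(h(14))/k = (-2 + (-9 + (2/5)*14) + (-9 + (2/5)*14)**2)/239 = (-2 + (-9 + 28/5) + (-9 + 28/5)**2)*(1/239) = (-2 - 17/5 + (-17/5)**2)*(1/239) = (-2 - 17/5 + 289/25)*(1/239) = (154/25)*(1/239) = 154/5975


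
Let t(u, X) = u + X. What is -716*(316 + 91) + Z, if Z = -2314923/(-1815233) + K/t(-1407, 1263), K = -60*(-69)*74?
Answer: -1065680544561/3630466 ≈ -2.9354e+5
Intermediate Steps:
t(u, X) = X + u
K = 306360 (K = 4140*74 = 306360)
Z = -7719186569/3630466 (Z = -2314923/(-1815233) + 306360/(1263 - 1407) = -2314923*(-1/1815233) + 306360/(-144) = 2314923/1815233 + 306360*(-1/144) = 2314923/1815233 - 4255/2 = -7719186569/3630466 ≈ -2126.2)
-716*(316 + 91) + Z = -716*(316 + 91) - 7719186569/3630466 = -716*407 - 7719186569/3630466 = -291412 - 7719186569/3630466 = -1065680544561/3630466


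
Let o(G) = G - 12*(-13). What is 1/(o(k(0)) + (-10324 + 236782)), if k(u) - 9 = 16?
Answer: 1/226639 ≈ 4.4123e-6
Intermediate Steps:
k(u) = 25 (k(u) = 9 + 16 = 25)
o(G) = 156 + G (o(G) = G + 156 = 156 + G)
1/(o(k(0)) + (-10324 + 236782)) = 1/((156 + 25) + (-10324 + 236782)) = 1/(181 + 226458) = 1/226639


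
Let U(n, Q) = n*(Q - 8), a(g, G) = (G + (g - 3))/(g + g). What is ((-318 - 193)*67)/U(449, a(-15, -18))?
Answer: 171185/15266 ≈ 11.213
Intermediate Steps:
a(g, G) = (-3 + G + g)/(2*g) (a(g, G) = (G + (-3 + g))/((2*g)) = (-3 + G + g)*(1/(2*g)) = (-3 + G + g)/(2*g))
U(n, Q) = n*(-8 + Q)
((-318 - 193)*67)/U(449, a(-15, -18)) = ((-318 - 193)*67)/((449*(-8 + (1/2)*(-3 - 18 - 15)/(-15)))) = (-511*67)/((449*(-8 + (1/2)*(-1/15)*(-36)))) = -34237*1/(449*(-8 + 6/5)) = -34237/(449*(-34/5)) = -34237/(-15266/5) = -34237*(-5/15266) = 171185/15266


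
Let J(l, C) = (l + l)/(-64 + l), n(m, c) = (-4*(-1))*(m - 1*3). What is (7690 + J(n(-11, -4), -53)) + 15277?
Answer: 344519/15 ≈ 22968.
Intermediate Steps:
n(m, c) = -12 + 4*m (n(m, c) = 4*(m - 3) = 4*(-3 + m) = -12 + 4*m)
J(l, C) = 2*l/(-64 + l) (J(l, C) = (2*l)/(-64 + l) = 2*l/(-64 + l))
(7690 + J(n(-11, -4), -53)) + 15277 = (7690 + 2*(-12 + 4*(-11))/(-64 + (-12 + 4*(-11)))) + 15277 = (7690 + 2*(-12 - 44)/(-64 + (-12 - 44))) + 15277 = (7690 + 2*(-56)/(-64 - 56)) + 15277 = (7690 + 2*(-56)/(-120)) + 15277 = (7690 + 2*(-56)*(-1/120)) + 15277 = (7690 + 14/15) + 15277 = 115364/15 + 15277 = 344519/15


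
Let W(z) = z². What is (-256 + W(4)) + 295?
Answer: 55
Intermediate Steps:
(-256 + W(4)) + 295 = (-256 + 4²) + 295 = (-256 + 16) + 295 = -240 + 295 = 55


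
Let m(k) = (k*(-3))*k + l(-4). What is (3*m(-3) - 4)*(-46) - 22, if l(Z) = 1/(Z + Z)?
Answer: 15621/4 ≈ 3905.3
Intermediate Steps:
l(Z) = 1/(2*Z)
m(k) = -1/8 - 3*k**2 (m(k) = (k*(-3))*k + (1/2)/(-4) = (-3*k)*k + (1/2)*(-1/4) = -3*k**2 - 1/8 = -1/8 - 3*k**2)
(3*m(-3) - 4)*(-46) - 22 = (3*(-1/8 - 3*(-3)**2) - 4)*(-46) - 22 = (3*(-1/8 - 3*9) - 4)*(-46) - 22 = (3*(-1/8 - 27) - 4)*(-46) - 22 = (3*(-217/8) - 4)*(-46) - 22 = (-651/8 - 4)*(-46) - 22 = -683/8*(-46) - 22 = 15709/4 - 22 = 15621/4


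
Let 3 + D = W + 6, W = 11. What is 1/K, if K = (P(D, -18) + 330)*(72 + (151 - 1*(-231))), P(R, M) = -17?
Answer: 1/142102 ≈ 7.0372e-6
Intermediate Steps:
D = 14 (D = -3 + (11 + 6) = -3 + 17 = 14)
K = 142102 (K = (-17 + 330)*(72 + (151 - 1*(-231))) = 313*(72 + (151 + 231)) = 313*(72 + 382) = 313*454 = 142102)
1/K = 1/142102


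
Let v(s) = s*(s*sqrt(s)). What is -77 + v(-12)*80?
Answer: -77 + 23040*I*sqrt(3) ≈ -77.0 + 39906.0*I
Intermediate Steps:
v(s) = s**(5/2) (v(s) = s*s**(3/2) = s**(5/2))
-77 + v(-12)*80 = -77 + (-12)**(5/2)*80 = -77 + (288*I*sqrt(3))*80 = -77 + 23040*I*sqrt(3)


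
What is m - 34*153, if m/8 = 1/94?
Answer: -244490/47 ≈ -5201.9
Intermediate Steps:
m = 4/47 (m = 8/94 = 8*(1/94) = 4/47 ≈ 0.085106)
m - 34*153 = 4/47 - 34*153 = 4/47 - 5202 = -244490/47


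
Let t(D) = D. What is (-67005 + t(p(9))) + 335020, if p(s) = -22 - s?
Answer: 267984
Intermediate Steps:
(-67005 + t(p(9))) + 335020 = (-67005 + (-22 - 1*9)) + 335020 = (-67005 + (-22 - 9)) + 335020 = (-67005 - 31) + 335020 = -67036 + 335020 = 267984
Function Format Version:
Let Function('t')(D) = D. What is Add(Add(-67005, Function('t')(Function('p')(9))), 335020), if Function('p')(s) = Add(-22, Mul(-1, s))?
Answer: 267984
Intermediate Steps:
Add(Add(-67005, Function('t')(Function('p')(9))), 335020) = Add(Add(-67005, Add(-22, Mul(-1, 9))), 335020) = Add(Add(-67005, Add(-22, -9)), 335020) = Add(Add(-67005, -31), 335020) = Add(-67036, 335020) = 267984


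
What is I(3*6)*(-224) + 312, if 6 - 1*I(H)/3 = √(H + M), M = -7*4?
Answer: -3720 + 672*I*√10 ≈ -3720.0 + 2125.1*I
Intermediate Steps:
M = -28
I(H) = 18 - 3*√(-28 + H) (I(H) = 18 - 3*√(H - 28) = 18 - 3*√(-28 + H))
I(3*6)*(-224) + 312 = (18 - 3*√(-28 + 3*6))*(-224) + 312 = (18 - 3*√(-28 + 18))*(-224) + 312 = (18 - 3*I*√10)*(-224) + 312 = (-4032 + 672*I*√10) + 312 = -3720 + 672*I*√10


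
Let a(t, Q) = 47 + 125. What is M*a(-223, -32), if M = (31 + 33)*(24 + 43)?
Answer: 737536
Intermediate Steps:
a(t, Q) = 172
M = 4288 (M = 64*67 = 4288)
M*a(-223, -32) = 4288*172 = 737536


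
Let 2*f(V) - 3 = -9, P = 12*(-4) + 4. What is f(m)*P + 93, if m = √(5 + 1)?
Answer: 225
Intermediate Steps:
P = -44 (P = -48 + 4 = -44)
m = √6 ≈ 2.4495
f(V) = -3 (f(V) = 3/2 + (½)*(-9) = 3/2 - 9/2 = -3)
f(m)*P + 93 = -3*(-44) + 93 = 132 + 93 = 225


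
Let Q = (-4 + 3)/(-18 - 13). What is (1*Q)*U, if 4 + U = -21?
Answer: -25/31 ≈ -0.80645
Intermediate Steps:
Q = 1/31 (Q = -1/(-31) = -1*(-1/31) = 1/31 ≈ 0.032258)
U = -25 (U = -4 - 21 = -25)
(1*Q)*U = (1*(1/31))*(-25) = (1/31)*(-25) = -25/31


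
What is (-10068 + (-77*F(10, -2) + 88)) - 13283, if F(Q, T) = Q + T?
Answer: -23879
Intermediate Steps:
(-10068 + (-77*F(10, -2) + 88)) - 13283 = (-10068 + (-77*(10 - 2) + 88)) - 13283 = (-10068 + (-77*8 + 88)) - 13283 = (-10068 + (-616 + 88)) - 13283 = (-10068 - 528) - 13283 = -10596 - 13283 = -23879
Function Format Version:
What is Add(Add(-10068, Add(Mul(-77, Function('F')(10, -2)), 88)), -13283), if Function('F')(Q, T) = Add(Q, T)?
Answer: -23879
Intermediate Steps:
Add(Add(-10068, Add(Mul(-77, Function('F')(10, -2)), 88)), -13283) = Add(Add(-10068, Add(Mul(-77, Add(10, -2)), 88)), -13283) = Add(Add(-10068, Add(Mul(-77, 8), 88)), -13283) = Add(Add(-10068, Add(-616, 88)), -13283) = Add(Add(-10068, -528), -13283) = Add(-10596, -13283) = -23879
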